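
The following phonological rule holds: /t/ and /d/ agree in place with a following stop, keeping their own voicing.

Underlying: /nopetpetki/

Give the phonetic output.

/t/ before /p/ (labial) → [p]
/t/ before /k/ (velar) → [k]

[nopeppekki]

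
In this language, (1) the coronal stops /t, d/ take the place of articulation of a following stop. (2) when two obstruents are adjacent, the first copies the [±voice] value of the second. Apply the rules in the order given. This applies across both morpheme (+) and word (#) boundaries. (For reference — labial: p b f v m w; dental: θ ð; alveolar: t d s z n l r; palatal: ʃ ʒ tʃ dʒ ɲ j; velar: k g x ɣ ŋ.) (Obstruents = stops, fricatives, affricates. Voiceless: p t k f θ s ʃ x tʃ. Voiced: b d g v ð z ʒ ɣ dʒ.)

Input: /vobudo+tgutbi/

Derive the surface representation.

Rule 1: /t/ before /g/ (velar) → [k]
Rule 1: /t/ before /b/ (labial) → [p]
After rule 1: vobudo+kgupbi
Rule 2: /k/ before /g/ (voiced) → [g]
Rule 2: /p/ before /b/ (voiced) → [b]

[vobudo+ggubbi]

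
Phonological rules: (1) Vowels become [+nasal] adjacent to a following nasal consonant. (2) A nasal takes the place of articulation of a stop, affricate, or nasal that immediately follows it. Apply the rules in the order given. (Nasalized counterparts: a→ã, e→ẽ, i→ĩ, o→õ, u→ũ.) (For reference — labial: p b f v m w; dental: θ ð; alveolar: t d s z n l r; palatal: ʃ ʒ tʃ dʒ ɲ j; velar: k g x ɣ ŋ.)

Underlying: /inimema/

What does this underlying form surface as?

[ĩnĩmẽma]

Rule 1: /i/ before nasal /n/ → [ĩ]
Rule 1: /i/ before nasal /m/ → [ĩ]
Rule 1: /e/ before nasal /m/ → [ẽ]
After rule 1: ĩnĩmẽma
Rule 2: no segment meets the rule's conditions; no change.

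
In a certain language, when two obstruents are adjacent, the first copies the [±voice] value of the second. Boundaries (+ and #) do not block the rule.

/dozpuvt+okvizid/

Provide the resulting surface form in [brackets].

/z/ before /p/ (voiceless) → [s]
/v/ before /t/ (voiceless) → [f]
/k/ before /v/ (voiced) → [g]

[dospuft+ogvizid]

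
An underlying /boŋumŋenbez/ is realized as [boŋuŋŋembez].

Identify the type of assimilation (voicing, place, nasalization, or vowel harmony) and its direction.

place assimilation, regressive

/m/→[ŋ] /n/→[m].
Each target copies a feature from the following segment, so the direction is regressive.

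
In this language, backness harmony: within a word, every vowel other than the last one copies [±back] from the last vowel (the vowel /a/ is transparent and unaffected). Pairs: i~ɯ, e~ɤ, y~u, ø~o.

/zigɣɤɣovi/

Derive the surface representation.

/ɤ/ harmonizes with /i/ ([-back]) → [e]
/o/ harmonizes with /i/ ([-back]) → [ø]

[zigɣeɣøvi]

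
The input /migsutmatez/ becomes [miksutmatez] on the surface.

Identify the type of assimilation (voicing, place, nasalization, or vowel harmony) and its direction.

voicing assimilation, regressive

/g/→[k].
Each target copies a feature from the following segment, so the direction is regressive.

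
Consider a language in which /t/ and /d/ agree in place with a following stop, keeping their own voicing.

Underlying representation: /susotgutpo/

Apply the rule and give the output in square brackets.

/t/ before /g/ (velar) → [k]
/t/ before /p/ (labial) → [p]

[susokguppo]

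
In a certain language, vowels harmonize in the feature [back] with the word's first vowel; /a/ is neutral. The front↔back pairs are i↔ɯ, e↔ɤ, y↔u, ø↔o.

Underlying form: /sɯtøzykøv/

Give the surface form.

/ø/ harmonizes with /ɯ/ ([+back]) → [o]
/y/ harmonizes with /ɯ/ ([+back]) → [u]
/ø/ harmonizes with /ɯ/ ([+back]) → [o]

[sɯtozukov]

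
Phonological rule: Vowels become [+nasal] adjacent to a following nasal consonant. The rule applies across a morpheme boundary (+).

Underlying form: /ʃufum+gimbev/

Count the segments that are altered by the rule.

2

/u/ before nasal /m/ → [ũ]
/i/ before nasal /m/ → [ĩ]
2 segments change.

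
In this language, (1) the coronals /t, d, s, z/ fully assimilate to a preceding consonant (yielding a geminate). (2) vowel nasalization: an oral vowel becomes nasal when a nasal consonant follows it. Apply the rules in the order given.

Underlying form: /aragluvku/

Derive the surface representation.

[aragluvku]

Rule 1: no segment meets the rule's conditions; no change.
After rule 1: aragluvku
Rule 2: no segment meets the rule's conditions; no change.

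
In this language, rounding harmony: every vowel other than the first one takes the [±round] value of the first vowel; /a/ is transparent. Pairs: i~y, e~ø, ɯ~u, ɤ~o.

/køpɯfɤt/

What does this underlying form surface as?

[køpufot]

/ɯ/ harmonizes with /ø/ ([+round]) → [u]
/ɤ/ harmonizes with /ø/ ([+round]) → [o]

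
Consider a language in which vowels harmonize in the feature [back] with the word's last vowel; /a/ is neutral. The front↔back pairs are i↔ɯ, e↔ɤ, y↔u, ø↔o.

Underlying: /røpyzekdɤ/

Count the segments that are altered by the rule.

3

/ø/ harmonizes with /ɤ/ ([+back]) → [o]
/y/ harmonizes with /ɤ/ ([+back]) → [u]
/e/ harmonizes with /ɤ/ ([+back]) → [ɤ]
3 segments change.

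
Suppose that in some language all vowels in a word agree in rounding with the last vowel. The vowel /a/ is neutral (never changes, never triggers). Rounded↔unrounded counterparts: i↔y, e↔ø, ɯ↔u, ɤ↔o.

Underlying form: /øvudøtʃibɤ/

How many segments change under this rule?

3

/ø/ harmonizes with /ɤ/ ([-round]) → [e]
/u/ harmonizes with /ɤ/ ([-round]) → [ɯ]
/ø/ harmonizes with /ɤ/ ([-round]) → [e]
3 segments change.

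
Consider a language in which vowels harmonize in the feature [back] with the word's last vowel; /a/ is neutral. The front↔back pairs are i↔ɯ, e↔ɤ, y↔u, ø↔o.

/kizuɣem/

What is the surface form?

[kizyɣem]

/u/ harmonizes with /e/ ([-back]) → [y]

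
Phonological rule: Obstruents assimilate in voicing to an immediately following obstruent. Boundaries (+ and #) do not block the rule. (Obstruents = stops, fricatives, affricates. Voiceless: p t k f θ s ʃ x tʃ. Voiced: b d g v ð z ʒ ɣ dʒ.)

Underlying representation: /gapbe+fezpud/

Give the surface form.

/p/ before /b/ (voiced) → [b]
/z/ before /p/ (voiceless) → [s]

[gabbe+fespud]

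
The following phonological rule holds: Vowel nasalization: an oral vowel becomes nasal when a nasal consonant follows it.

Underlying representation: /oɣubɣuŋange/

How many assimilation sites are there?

/u/ before nasal /ŋ/ → [ũ]
/a/ before nasal /n/ → [ã]
2 segments change.

2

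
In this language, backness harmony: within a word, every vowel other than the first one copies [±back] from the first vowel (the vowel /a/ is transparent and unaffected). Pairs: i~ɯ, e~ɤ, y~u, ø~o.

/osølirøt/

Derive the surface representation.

/ø/ harmonizes with /o/ ([+back]) → [o]
/i/ harmonizes with /o/ ([+back]) → [ɯ]
/ø/ harmonizes with /o/ ([+back]) → [o]

[osolɯrot]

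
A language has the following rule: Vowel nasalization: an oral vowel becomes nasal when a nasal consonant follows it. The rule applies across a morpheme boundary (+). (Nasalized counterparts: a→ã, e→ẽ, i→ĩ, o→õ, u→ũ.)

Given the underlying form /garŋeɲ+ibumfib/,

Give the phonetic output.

[garŋẽɲ+ibũmfib]

/e/ before nasal /ɲ/ → [ẽ]
/u/ before nasal /m/ → [ũ]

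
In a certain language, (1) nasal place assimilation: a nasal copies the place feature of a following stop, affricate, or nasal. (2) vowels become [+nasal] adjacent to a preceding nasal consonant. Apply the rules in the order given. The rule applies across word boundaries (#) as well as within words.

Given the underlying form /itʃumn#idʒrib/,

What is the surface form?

Rule 1: /m/ before /n/ (alveolar) → [n]
After rule 1: itʃunn#idʒrib
Rule 2: /i/ after nasal /n/ → [ĩ]

[itʃunn#ĩdʒrib]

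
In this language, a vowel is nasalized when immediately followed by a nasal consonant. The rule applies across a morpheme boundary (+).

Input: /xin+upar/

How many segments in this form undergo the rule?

1

/i/ before nasal /n/ → [ĩ]
1 segment changes.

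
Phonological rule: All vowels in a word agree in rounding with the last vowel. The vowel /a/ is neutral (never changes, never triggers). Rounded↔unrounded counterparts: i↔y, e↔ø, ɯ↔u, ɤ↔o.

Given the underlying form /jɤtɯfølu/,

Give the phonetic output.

[jotufølu]

/ɤ/ harmonizes with /u/ ([+round]) → [o]
/ɯ/ harmonizes with /u/ ([+round]) → [u]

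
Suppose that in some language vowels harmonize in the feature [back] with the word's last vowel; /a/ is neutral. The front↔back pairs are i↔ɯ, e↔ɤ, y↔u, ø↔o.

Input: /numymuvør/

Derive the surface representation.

/u/ harmonizes with /ø/ ([-back]) → [y]
/u/ harmonizes with /ø/ ([-back]) → [y]

[nymymyvør]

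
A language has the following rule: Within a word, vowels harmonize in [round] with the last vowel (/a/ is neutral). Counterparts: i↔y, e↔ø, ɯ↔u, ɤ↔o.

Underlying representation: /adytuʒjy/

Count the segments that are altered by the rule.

No segment meets the rule's conditions.

0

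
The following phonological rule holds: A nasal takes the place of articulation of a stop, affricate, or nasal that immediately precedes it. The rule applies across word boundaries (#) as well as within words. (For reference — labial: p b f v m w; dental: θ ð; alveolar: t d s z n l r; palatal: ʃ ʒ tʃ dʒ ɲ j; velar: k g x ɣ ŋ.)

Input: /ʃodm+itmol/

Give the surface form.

/m/ after /d/ (alveolar) → [n]
/m/ after /t/ (alveolar) → [n]

[ʃodn+itnol]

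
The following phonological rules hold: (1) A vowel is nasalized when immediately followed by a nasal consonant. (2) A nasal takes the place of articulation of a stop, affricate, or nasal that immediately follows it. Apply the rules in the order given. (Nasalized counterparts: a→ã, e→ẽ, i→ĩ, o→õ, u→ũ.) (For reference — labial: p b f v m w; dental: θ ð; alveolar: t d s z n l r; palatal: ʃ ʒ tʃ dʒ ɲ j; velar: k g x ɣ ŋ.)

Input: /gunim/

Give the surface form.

[gũnĩm]

Rule 1: /u/ before nasal /n/ → [ũ]
Rule 1: /i/ before nasal /m/ → [ĩ]
After rule 1: gũnĩm
Rule 2: no segment meets the rule's conditions; no change.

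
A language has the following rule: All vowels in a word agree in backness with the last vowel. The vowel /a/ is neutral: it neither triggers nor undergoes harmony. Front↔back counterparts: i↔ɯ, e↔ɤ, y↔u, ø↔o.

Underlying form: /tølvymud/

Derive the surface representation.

[tolvumud]

/ø/ harmonizes with /u/ ([+back]) → [o]
/y/ harmonizes with /u/ ([+back]) → [u]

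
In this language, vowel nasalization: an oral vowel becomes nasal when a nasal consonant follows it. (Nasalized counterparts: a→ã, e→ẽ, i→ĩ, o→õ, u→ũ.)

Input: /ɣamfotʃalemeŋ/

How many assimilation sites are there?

3

/a/ before nasal /m/ → [ã]
/e/ before nasal /m/ → [ẽ]
/e/ before nasal /ŋ/ → [ẽ]
3 segments change.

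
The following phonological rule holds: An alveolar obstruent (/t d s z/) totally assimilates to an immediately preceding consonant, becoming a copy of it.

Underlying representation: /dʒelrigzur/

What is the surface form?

/z/ after /g/ → [g] (total assimilation)

[dʒelriggur]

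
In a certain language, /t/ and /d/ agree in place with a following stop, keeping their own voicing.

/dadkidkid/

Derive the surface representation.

[dagkigkid]

/d/ before /k/ (velar) → [g]
/d/ before /k/ (velar) → [g]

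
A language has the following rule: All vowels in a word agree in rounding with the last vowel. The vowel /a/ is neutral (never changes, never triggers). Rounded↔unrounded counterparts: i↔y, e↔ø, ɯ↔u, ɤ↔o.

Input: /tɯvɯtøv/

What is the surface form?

[tuvutøv]

/ɯ/ harmonizes with /ø/ ([+round]) → [u]
/ɯ/ harmonizes with /ø/ ([+round]) → [u]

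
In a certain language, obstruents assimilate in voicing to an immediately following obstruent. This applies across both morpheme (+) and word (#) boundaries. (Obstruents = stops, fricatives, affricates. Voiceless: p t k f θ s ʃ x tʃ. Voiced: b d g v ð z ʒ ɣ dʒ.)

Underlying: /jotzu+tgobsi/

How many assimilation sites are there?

/t/ before /z/ (voiced) → [d]
/t/ before /g/ (voiced) → [d]
/b/ before /s/ (voiceless) → [p]
3 segments change.

3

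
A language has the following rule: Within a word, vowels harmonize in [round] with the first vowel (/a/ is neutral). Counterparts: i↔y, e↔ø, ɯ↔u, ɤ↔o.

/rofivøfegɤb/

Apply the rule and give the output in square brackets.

/i/ harmonizes with /o/ ([+round]) → [y]
/e/ harmonizes with /o/ ([+round]) → [ø]
/ɤ/ harmonizes with /o/ ([+round]) → [o]

[rofyvøføgob]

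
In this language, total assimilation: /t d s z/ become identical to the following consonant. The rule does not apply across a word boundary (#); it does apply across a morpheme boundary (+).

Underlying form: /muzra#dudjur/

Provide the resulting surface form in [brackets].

/z/ before /r/ → [r] (total assimilation)
/d/ before /j/ → [j] (total assimilation)

[murra#dujjur]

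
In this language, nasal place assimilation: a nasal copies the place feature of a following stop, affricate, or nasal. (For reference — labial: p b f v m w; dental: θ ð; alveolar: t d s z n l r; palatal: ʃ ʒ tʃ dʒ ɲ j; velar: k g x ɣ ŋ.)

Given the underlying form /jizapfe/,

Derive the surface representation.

no segment meets the rule's conditions; no change.

[jizapfe]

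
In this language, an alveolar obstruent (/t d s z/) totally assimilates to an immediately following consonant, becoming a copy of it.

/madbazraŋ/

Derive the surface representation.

[mabbarraŋ]

/d/ before /b/ → [b] (total assimilation)
/z/ before /r/ → [r] (total assimilation)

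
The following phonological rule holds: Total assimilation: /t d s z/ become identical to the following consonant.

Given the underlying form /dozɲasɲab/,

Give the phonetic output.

/z/ before /ɲ/ → [ɲ] (total assimilation)
/s/ before /ɲ/ → [ɲ] (total assimilation)

[doɲɲaɲɲab]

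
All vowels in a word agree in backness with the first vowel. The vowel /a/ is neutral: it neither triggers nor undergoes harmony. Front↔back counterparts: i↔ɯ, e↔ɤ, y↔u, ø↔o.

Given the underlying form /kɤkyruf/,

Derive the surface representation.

/y/ harmonizes with /ɤ/ ([+back]) → [u]

[kɤkuruf]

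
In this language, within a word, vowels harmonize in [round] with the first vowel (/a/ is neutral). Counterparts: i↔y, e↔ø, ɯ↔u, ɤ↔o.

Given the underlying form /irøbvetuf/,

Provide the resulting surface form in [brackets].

[irebvetɯf]

/ø/ harmonizes with /i/ ([-round]) → [e]
/u/ harmonizes with /i/ ([-round]) → [ɯ]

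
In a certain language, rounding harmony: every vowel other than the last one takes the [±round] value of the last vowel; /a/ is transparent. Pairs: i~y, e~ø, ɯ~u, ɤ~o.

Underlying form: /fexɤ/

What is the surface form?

no segment meets the rule's conditions; no change.

[fexɤ]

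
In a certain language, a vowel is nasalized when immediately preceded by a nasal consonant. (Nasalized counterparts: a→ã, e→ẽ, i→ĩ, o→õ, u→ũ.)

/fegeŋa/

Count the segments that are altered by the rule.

/a/ after nasal /ŋ/ → [ã]
1 segment changes.

1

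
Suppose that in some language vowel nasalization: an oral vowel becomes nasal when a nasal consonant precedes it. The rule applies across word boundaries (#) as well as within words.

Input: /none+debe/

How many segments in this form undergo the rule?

2

/o/ after nasal /n/ → [õ]
/e/ after nasal /n/ → [ẽ]
2 segments change.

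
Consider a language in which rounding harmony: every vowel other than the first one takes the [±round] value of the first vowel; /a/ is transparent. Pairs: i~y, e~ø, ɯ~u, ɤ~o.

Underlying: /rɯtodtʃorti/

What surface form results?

/o/ harmonizes with /ɯ/ ([-round]) → [ɤ]
/o/ harmonizes with /ɯ/ ([-round]) → [ɤ]

[rɯtɤdtʃɤrti]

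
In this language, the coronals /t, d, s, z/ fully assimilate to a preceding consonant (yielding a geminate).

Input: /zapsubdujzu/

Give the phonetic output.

[zappubbujju]

/s/ after /p/ → [p] (total assimilation)
/d/ after /b/ → [b] (total assimilation)
/z/ after /j/ → [j] (total assimilation)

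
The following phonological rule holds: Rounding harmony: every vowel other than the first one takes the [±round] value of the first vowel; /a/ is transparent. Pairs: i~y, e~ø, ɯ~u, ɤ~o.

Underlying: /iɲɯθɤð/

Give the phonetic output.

[iɲɯθɤð]

no segment meets the rule's conditions; no change.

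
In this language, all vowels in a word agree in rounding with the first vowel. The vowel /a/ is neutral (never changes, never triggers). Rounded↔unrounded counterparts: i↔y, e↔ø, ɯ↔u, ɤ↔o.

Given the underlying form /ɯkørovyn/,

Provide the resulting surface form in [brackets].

/ø/ harmonizes with /ɯ/ ([-round]) → [e]
/o/ harmonizes with /ɯ/ ([-round]) → [ɤ]
/y/ harmonizes with /ɯ/ ([-round]) → [i]

[ɯkerɤvin]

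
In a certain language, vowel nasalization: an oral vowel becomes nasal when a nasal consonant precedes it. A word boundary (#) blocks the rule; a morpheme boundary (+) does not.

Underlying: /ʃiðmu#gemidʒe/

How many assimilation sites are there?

/u/ after nasal /m/ → [ũ]
/i/ after nasal /m/ → [ĩ]
2 segments change.

2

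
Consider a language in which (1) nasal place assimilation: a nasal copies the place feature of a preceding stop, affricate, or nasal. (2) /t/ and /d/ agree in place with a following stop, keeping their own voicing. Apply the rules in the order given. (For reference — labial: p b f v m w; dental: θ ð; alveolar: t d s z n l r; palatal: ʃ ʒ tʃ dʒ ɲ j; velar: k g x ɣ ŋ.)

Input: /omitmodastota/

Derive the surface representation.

[omitnodastota]

Rule 1: /m/ after /t/ (alveolar) → [n]
After rule 1: omitnodastota
Rule 2: no segment meets the rule's conditions; no change.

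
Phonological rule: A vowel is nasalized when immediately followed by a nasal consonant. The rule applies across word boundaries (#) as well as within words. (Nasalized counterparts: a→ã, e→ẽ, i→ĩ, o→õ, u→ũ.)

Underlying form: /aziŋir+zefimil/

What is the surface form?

[azĩŋir+zefĩmil]

/i/ before nasal /ŋ/ → [ĩ]
/i/ before nasal /m/ → [ĩ]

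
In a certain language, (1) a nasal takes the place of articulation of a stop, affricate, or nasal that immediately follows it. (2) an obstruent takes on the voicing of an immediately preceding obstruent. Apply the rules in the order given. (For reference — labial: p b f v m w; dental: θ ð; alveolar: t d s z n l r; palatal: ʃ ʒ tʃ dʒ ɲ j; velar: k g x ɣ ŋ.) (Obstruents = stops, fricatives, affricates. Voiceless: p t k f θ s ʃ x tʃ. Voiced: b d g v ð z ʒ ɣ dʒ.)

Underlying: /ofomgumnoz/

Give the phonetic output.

Rule 1: /m/ before /g/ (velar) → [ŋ]
Rule 1: /m/ before /n/ (alveolar) → [n]
After rule 1: ofoŋgunnoz
Rule 2: no segment meets the rule's conditions; no change.

[ofoŋgunnoz]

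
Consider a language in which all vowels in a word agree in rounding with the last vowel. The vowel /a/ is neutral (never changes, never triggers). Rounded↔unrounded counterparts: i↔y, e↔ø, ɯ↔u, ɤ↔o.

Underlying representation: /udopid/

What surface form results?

/u/ harmonizes with /i/ ([-round]) → [ɯ]
/o/ harmonizes with /i/ ([-round]) → [ɤ]

[ɯdɤpid]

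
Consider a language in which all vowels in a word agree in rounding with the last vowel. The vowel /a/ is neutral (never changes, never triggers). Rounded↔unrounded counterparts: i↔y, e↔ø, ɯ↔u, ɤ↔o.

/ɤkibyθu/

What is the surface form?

/ɤ/ harmonizes with /u/ ([+round]) → [o]
/i/ harmonizes with /u/ ([+round]) → [y]

[okybyθu]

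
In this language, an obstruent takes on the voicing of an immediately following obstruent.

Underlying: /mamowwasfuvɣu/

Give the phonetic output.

no segment meets the rule's conditions; no change.

[mamowwasfuvɣu]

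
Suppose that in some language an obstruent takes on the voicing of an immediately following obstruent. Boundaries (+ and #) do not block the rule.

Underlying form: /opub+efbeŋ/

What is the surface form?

[opub+evbeŋ]

/f/ before /b/ (voiced) → [v]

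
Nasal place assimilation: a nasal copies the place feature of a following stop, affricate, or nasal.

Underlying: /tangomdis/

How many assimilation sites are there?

/n/ before /g/ (velar) → [ŋ]
/m/ before /d/ (alveolar) → [n]
2 segments change.

2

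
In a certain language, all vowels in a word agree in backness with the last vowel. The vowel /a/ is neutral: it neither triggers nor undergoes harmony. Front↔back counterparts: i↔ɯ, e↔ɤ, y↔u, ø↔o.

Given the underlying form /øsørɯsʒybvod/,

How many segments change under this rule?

/ø/ harmonizes with /o/ ([+back]) → [o]
/ø/ harmonizes with /o/ ([+back]) → [o]
/y/ harmonizes with /o/ ([+back]) → [u]
3 segments change.

3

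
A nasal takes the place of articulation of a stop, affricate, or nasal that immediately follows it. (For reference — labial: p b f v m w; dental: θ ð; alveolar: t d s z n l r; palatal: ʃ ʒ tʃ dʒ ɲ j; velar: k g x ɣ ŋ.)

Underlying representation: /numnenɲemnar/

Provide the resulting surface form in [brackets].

/m/ before /n/ (alveolar) → [n]
/n/ before /ɲ/ (palatal) → [ɲ]
/m/ before /n/ (alveolar) → [n]

[nunneɲɲennar]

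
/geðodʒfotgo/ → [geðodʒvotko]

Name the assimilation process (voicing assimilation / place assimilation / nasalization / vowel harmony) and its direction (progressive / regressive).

/f/→[v] /g/→[k].
Each target copies a feature from the preceding segment, so the direction is progressive.

voicing assimilation, progressive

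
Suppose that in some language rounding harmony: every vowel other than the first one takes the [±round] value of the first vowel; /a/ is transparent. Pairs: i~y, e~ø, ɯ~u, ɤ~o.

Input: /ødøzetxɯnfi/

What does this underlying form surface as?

[ødøzøtxunfy]

/e/ harmonizes with /ø/ ([+round]) → [ø]
/ɯ/ harmonizes with /ø/ ([+round]) → [u]
/i/ harmonizes with /ø/ ([+round]) → [y]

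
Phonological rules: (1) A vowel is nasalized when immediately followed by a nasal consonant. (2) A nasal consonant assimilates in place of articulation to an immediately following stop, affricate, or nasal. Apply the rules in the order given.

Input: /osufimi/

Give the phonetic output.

Rule 1: /i/ before nasal /m/ → [ĩ]
After rule 1: osufĩmi
Rule 2: no segment meets the rule's conditions; no change.

[osufĩmi]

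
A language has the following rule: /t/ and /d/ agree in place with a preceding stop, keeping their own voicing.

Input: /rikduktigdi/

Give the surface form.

[rikgukkiggi]

/d/ after /k/ (velar) → [g]
/t/ after /k/ (velar) → [k]
/d/ after /g/ (velar) → [g]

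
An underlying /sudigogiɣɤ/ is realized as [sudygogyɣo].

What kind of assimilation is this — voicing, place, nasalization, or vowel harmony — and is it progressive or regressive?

/i/→[y] /i/→[y] /ɤ/→[o].
Vowels agree with the first vowel, so the harmony is progressive.

vowel harmony, progressive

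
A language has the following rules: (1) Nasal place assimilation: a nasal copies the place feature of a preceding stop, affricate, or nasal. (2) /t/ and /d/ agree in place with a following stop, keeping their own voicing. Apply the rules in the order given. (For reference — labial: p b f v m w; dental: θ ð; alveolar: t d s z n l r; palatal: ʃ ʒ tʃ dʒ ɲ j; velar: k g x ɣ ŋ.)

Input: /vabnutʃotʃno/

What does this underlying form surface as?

[vabmutʃotʃɲo]

Rule 1: /n/ after /b/ (labial) → [m]
Rule 1: /n/ after /tʃ/ (palatal) → [ɲ]
After rule 1: vabmutʃotʃɲo
Rule 2: no segment meets the rule's conditions; no change.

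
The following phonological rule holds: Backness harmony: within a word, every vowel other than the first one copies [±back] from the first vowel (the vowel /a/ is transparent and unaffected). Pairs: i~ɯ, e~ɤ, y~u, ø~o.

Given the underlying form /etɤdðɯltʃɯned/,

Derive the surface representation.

[etedðiltʃined]

/ɤ/ harmonizes with /e/ ([-back]) → [e]
/ɯ/ harmonizes with /e/ ([-back]) → [i]
/ɯ/ harmonizes with /e/ ([-back]) → [i]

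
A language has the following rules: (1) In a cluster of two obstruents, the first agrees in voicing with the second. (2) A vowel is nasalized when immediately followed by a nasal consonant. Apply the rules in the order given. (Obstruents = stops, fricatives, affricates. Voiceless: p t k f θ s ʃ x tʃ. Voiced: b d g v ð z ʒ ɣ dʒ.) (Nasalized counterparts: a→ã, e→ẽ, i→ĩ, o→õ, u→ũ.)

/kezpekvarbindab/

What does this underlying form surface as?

Rule 1: /z/ before /p/ (voiceless) → [s]
Rule 1: /k/ before /v/ (voiced) → [g]
After rule 1: kespegvarbindab
Rule 2: /i/ before nasal /n/ → [ĩ]

[kespegvarbĩndab]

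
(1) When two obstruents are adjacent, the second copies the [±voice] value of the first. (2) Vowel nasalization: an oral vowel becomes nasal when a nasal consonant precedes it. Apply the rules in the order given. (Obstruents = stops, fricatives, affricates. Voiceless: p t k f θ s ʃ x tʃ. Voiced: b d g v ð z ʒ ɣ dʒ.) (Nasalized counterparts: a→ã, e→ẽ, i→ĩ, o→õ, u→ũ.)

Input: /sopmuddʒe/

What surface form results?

Rule 1: no segment meets the rule's conditions; no change.
After rule 1: sopmuddʒe
Rule 2: /u/ after nasal /m/ → [ũ]

[sopmũddʒe]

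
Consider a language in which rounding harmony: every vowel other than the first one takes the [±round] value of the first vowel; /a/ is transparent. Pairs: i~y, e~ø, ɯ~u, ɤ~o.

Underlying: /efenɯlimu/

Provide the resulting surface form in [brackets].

[efenɯlimɯ]

/u/ harmonizes with /e/ ([-round]) → [ɯ]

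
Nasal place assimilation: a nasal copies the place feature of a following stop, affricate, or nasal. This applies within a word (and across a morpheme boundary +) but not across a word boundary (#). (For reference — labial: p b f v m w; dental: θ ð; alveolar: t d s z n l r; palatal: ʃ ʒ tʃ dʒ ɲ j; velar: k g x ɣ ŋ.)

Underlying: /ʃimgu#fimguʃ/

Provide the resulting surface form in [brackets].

[ʃiŋgu#fiŋguʃ]

/m/ before /g/ (velar) → [ŋ]
/m/ before /g/ (velar) → [ŋ]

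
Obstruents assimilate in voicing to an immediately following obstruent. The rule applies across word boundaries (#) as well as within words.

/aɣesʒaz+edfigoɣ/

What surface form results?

/s/ before /ʒ/ (voiced) → [z]
/d/ before /f/ (voiceless) → [t]

[aɣezʒaz+etfigoɣ]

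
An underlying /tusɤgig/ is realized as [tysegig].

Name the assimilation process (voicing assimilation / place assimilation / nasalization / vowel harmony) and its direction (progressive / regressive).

vowel harmony, regressive

/u/→[y] /ɤ/→[e].
Vowels agree with the last vowel, so the harmony is regressive.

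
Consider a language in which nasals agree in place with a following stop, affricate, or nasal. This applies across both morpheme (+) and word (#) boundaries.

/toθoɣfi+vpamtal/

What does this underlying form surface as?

/m/ before /t/ (alveolar) → [n]

[toθoɣfi+vpantal]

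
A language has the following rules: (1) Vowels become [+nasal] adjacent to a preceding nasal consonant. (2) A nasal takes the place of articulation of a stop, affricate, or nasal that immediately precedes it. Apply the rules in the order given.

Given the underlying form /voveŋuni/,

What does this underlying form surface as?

Rule 1: /u/ after nasal /ŋ/ → [ũ]
Rule 1: /i/ after nasal /n/ → [ĩ]
After rule 1: voveŋũnĩ
Rule 2: no segment meets the rule's conditions; no change.

[voveŋũnĩ]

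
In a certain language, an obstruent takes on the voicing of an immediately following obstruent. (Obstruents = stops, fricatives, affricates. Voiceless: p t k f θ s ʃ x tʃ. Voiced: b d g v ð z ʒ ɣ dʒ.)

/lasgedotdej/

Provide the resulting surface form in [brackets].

/s/ before /g/ (voiced) → [z]
/t/ before /d/ (voiced) → [d]

[lazgedoddej]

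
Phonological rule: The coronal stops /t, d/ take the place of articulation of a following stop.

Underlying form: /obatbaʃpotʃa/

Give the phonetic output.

/t/ before /b/ (labial) → [p]

[obapbaʃpotʃa]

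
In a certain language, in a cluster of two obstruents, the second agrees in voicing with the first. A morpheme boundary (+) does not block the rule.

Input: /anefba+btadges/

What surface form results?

/b/ after /f/ (voiceless) → [p]
/t/ after /b/ (voiced) → [d]

[anefpa+bdadges]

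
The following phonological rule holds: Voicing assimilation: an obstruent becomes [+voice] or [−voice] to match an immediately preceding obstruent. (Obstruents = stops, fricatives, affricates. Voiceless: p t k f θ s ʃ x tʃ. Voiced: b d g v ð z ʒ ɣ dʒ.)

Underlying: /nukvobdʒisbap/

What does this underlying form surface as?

/v/ after /k/ (voiceless) → [f]
/b/ after /s/ (voiceless) → [p]

[nukfobdʒispap]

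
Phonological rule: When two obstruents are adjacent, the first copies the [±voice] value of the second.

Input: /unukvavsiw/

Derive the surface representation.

/k/ before /v/ (voiced) → [g]
/v/ before /s/ (voiceless) → [f]

[unugvafsiw]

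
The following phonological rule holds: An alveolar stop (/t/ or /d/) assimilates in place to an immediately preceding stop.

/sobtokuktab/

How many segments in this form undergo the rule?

2

/t/ after /b/ (labial) → [p]
/t/ after /k/ (velar) → [k]
2 segments change.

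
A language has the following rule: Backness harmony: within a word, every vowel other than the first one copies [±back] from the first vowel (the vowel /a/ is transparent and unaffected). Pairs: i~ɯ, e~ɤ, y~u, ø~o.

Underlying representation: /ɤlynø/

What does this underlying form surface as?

[ɤluno]

/y/ harmonizes with /ɤ/ ([+back]) → [u]
/ø/ harmonizes with /ɤ/ ([+back]) → [o]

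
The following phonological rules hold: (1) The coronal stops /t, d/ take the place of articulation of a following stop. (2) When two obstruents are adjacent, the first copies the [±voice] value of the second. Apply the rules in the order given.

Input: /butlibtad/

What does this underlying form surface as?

Rule 1: no segment meets the rule's conditions; no change.
After rule 1: butlibtad
Rule 2: /b/ before /t/ (voiceless) → [p]

[butliptad]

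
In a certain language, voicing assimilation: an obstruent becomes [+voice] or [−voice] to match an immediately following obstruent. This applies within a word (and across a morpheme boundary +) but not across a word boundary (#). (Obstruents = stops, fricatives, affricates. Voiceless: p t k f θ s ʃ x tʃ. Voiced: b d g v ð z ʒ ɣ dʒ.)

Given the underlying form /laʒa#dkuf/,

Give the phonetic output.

/d/ before /k/ (voiceless) → [t]

[laʒa#tkuf]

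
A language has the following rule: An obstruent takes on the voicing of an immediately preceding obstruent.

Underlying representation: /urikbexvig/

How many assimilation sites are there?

2

/b/ after /k/ (voiceless) → [p]
/v/ after /x/ (voiceless) → [f]
2 segments change.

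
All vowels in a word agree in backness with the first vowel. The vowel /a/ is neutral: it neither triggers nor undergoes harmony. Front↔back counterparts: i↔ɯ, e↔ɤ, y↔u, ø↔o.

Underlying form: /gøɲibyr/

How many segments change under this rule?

No segment meets the rule's conditions.

0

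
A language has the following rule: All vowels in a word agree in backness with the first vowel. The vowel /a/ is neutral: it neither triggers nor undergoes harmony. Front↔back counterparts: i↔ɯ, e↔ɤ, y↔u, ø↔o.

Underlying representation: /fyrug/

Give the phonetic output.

[fyryg]

/u/ harmonizes with /y/ ([-back]) → [y]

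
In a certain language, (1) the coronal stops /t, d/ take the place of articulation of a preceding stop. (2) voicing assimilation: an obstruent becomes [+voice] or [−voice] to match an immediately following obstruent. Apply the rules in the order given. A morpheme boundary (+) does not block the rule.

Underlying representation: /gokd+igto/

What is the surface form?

[gogg+ikko]

Rule 1: /d/ after /k/ (velar) → [g]
Rule 1: /t/ after /g/ (velar) → [k]
After rule 1: gokg+igko
Rule 2: /k/ before /g/ (voiced) → [g]
Rule 2: /g/ before /k/ (voiceless) → [k]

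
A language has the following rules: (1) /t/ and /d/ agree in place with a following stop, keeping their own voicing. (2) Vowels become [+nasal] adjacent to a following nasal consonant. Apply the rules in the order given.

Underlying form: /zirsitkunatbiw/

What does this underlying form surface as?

[zirsikkũnapbiw]

Rule 1: /t/ before /k/ (velar) → [k]
Rule 1: /t/ before /b/ (labial) → [p]
After rule 1: zirsikkunapbiw
Rule 2: /u/ before nasal /n/ → [ũ]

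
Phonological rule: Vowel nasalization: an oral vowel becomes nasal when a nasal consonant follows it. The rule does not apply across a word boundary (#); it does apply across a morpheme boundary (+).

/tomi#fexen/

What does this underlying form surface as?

/o/ before nasal /m/ → [õ]
/e/ before nasal /n/ → [ẽ]

[tõmi#fexẽn]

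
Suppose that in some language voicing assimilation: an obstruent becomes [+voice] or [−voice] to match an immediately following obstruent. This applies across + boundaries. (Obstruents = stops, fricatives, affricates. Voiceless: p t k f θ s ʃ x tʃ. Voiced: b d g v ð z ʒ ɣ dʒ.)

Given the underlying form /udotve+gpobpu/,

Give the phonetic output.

[udodve+kpoppu]

/t/ before /v/ (voiced) → [d]
/g/ before /p/ (voiceless) → [k]
/b/ before /p/ (voiceless) → [p]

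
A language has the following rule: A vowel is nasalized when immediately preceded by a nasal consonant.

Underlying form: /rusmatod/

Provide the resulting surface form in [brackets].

/a/ after nasal /m/ → [ã]

[rusmãtod]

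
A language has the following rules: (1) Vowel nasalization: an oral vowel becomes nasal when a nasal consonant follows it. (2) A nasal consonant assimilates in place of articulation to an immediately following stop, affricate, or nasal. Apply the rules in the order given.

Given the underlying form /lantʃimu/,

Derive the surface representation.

Rule 1: /a/ before nasal /n/ → [ã]
Rule 1: /i/ before nasal /m/ → [ĩ]
After rule 1: lãntʃĩmu
Rule 2: /n/ before /tʃ/ (palatal) → [ɲ]

[lãɲtʃĩmu]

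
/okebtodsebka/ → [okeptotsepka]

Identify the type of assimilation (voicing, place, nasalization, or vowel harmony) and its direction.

/b/→[p] /d/→[t] /b/→[p].
Each target copies a feature from the following segment, so the direction is regressive.

voicing assimilation, regressive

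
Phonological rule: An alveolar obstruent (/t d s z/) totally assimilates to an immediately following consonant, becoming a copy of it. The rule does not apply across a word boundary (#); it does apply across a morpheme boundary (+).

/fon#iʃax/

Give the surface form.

no segment meets the rule's conditions; no change.

[fon#iʃax]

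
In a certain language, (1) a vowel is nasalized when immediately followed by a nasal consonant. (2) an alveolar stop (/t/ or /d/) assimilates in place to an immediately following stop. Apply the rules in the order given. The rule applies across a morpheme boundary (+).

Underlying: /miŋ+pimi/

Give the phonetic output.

Rule 1: /i/ before nasal /ŋ/ → [ĩ]
Rule 1: /i/ before nasal /m/ → [ĩ]
After rule 1: mĩŋ+pĩmi
Rule 2: no segment meets the rule's conditions; no change.

[mĩŋ+pĩmi]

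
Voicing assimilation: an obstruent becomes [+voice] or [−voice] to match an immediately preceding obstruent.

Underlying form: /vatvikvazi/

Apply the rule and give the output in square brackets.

/v/ after /t/ (voiceless) → [f]
/v/ after /k/ (voiceless) → [f]

[vatfikfazi]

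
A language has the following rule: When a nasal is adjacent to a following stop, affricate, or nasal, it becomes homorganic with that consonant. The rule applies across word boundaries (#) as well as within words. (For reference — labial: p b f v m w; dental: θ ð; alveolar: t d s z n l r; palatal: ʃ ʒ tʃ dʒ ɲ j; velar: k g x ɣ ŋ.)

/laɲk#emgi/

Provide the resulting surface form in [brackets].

[laŋk#eŋgi]

/ɲ/ before /k/ (velar) → [ŋ]
/m/ before /g/ (velar) → [ŋ]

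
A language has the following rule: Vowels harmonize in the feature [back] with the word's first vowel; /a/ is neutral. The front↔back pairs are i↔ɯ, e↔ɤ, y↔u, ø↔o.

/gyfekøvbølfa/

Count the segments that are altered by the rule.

0

No segment meets the rule's conditions.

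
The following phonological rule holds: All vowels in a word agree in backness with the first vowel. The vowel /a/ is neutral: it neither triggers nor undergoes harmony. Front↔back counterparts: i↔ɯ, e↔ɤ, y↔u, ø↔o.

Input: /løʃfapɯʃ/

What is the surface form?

[løʃfapiʃ]

/ɯ/ harmonizes with /ø/ ([-back]) → [i]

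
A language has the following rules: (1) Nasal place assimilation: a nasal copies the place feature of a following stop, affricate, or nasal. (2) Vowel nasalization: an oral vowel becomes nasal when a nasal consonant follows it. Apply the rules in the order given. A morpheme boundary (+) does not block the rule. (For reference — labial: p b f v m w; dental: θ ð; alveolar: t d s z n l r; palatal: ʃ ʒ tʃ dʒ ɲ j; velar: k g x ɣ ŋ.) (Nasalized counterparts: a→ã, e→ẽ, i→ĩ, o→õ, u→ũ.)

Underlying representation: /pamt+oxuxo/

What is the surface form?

Rule 1: /m/ before /t/ (alveolar) → [n]
After rule 1: pant+oxuxo
Rule 2: /a/ before nasal /n/ → [ã]

[pãnt+oxuxo]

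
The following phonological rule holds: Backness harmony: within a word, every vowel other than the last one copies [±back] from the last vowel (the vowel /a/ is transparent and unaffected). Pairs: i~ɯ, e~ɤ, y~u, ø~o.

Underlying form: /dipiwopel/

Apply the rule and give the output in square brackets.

/o/ harmonizes with /e/ ([-back]) → [ø]

[dipiwøpel]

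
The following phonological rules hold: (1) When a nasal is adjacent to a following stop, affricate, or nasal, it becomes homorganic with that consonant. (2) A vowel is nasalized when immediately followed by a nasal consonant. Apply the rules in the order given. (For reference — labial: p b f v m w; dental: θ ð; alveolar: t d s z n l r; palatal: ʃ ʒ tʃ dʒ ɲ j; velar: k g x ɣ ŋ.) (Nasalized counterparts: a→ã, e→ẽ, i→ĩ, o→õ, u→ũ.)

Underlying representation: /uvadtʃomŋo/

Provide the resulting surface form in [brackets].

Rule 1: /m/ before /ŋ/ (velar) → [ŋ]
After rule 1: uvadtʃoŋŋo
Rule 2: /o/ before nasal /ŋ/ → [õ]

[uvadtʃõŋŋo]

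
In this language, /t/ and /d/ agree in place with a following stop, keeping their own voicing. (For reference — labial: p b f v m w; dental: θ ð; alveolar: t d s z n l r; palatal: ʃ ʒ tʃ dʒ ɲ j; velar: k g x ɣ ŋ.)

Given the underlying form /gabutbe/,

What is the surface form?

[gabupbe]

/t/ before /b/ (labial) → [p]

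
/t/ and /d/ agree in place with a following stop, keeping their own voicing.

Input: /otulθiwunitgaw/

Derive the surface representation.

/t/ before /g/ (velar) → [k]

[otulθiwunikgaw]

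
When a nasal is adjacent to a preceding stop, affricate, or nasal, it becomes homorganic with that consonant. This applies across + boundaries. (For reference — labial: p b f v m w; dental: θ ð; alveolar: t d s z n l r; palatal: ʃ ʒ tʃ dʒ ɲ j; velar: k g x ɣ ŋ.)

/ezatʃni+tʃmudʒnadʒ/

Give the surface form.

[ezatʃɲi+tʃɲudʒɲadʒ]

/n/ after /tʃ/ (palatal) → [ɲ]
/m/ after /tʃ/ (palatal) → [ɲ]
/n/ after /dʒ/ (palatal) → [ɲ]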